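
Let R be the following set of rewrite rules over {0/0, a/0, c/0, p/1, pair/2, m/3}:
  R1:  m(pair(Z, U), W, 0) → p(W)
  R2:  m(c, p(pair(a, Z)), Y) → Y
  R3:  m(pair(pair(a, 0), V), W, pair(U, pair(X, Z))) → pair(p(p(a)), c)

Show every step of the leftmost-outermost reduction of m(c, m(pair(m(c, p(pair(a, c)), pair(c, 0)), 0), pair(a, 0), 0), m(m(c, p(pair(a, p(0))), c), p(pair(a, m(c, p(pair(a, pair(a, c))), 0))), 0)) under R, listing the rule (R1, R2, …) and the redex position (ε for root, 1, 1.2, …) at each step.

1. m(c, m(pair(m(c, p(pair(a, c)), pair(c, 0)), 0), pair(a, 0), 0), m(m(c, p(pair(a, p(0))), c), p(pair(a, m(c, p(pair(a, pair(a, c))), 0))), 0))  →  m(c, p(pair(a, 0)), m(m(c, p(pair(a, p(0))), c), p(pair(a, m(c, p(pair(a, pair(a, c))), 0))), 0))   [R1 at 2]
2. m(c, p(pair(a, 0)), m(m(c, p(pair(a, p(0))), c), p(pair(a, m(c, p(pair(a, pair(a, c))), 0))), 0))  →  m(m(c, p(pair(a, p(0))), c), p(pair(a, m(c, p(pair(a, pair(a, c))), 0))), 0)   [R2 at ε]
3. m(m(c, p(pair(a, p(0))), c), p(pair(a, m(c, p(pair(a, pair(a, c))), 0))), 0)  →  m(c, p(pair(a, m(c, p(pair(a, pair(a, c))), 0))), 0)   [R2 at 1]
4. m(c, p(pair(a, m(c, p(pair(a, pair(a, c))), 0))), 0)  →  0   [R2 at ε]

0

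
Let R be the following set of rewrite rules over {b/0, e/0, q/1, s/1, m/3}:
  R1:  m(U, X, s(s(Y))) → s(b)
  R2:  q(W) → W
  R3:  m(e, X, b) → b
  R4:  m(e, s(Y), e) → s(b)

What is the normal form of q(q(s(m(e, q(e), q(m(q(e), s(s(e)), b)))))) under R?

1. q(q(s(m(e, q(e), q(m(q(e), s(s(e)), b))))))  →  q(s(m(e, q(e), q(m(q(e), s(s(e)), b)))))   [R2 at ε]
2. q(s(m(e, q(e), q(m(q(e), s(s(e)), b)))))  →  s(m(e, q(e), q(m(q(e), s(s(e)), b))))   [R2 at ε]
3. s(m(e, q(e), q(m(q(e), s(s(e)), b))))  →  s(m(e, e, q(m(q(e), s(s(e)), b))))   [R2 at 1.2]
4. s(m(e, e, q(m(q(e), s(s(e)), b))))  →  s(m(e, e, m(q(e), s(s(e)), b)))   [R2 at 1.3]
5. s(m(e, e, m(q(e), s(s(e)), b)))  →  s(m(e, e, m(e, s(s(e)), b)))   [R2 at 1.3.1]
6. s(m(e, e, m(e, s(s(e)), b)))  →  s(m(e, e, b))   [R3 at 1.3]
7. s(m(e, e, b))  →  s(b)   [R3 at 1]

s(b)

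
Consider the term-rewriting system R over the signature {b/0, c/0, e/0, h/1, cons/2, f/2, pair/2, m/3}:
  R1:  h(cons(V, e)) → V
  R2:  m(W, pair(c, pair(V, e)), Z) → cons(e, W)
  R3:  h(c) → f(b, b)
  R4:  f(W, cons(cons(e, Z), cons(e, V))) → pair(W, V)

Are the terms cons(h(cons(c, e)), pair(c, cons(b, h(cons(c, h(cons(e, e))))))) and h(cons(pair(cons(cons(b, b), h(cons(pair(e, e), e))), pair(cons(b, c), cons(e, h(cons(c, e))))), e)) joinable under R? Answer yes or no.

no — NF(t₁) = cons(c, pair(c, cons(b, c))), NF(t₂) = pair(cons(cons(b, b), pair(e, e)), pair(cons(b, c), cons(e, c)))

Reduce t₁ = cons(h(cons(c, e)), pair(c, cons(b, h(cons(c, h(cons(e, e))))))):
1. cons(h(cons(c, e)), pair(c, cons(b, h(cons(c, h(cons(e, e)))))))  →  cons(c, pair(c, cons(b, h(cons(c, h(cons(e, e)))))))   [R1 at 1]
2. cons(c, pair(c, cons(b, h(cons(c, h(cons(e, e)))))))  →  cons(c, pair(c, cons(b, h(cons(c, e)))))   [R1 at 2.2.2.1.2]
3. cons(c, pair(c, cons(b, h(cons(c, e)))))  →  cons(c, pair(c, cons(b, c)))   [R1 at 2.2.2]

Reduce t₂ = h(cons(pair(cons(cons(b, b), h(cons(pair(e, e), e))), pair(cons(b, c), cons(e, h(cons(c, e))))), e)):
1. h(cons(pair(cons(cons(b, b), h(cons(pair(e, e), e))), pair(cons(b, c), cons(e, h(cons(c, e))))), e))  →  pair(cons(cons(b, b), h(cons(pair(e, e), e))), pair(cons(b, c), cons(e, h(cons(c, e)))))   [R1 at ε]
2. pair(cons(cons(b, b), h(cons(pair(e, e), e))), pair(cons(b, c), cons(e, h(cons(c, e)))))  →  pair(cons(cons(b, b), pair(e, e)), pair(cons(b, c), cons(e, h(cons(c, e)))))   [R1 at 1.2]
3. pair(cons(cons(b, b), pair(e, e)), pair(cons(b, c), cons(e, h(cons(c, e)))))  →  pair(cons(cons(b, b), pair(e, e)), pair(cons(b, c), cons(e, c)))   [R1 at 2.2.2]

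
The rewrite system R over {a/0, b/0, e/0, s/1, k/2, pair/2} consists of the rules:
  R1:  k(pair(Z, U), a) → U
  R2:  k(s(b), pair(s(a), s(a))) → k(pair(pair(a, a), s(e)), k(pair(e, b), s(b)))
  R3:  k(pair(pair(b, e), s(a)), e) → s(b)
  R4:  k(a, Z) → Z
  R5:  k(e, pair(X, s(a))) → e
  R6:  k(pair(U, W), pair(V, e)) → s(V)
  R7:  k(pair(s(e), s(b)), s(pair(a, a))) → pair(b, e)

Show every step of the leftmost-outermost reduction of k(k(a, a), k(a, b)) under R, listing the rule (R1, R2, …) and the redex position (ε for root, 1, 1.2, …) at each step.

b

1. k(k(a, a), k(a, b))  →  k(a, k(a, b))   [R4 at 1]
2. k(a, k(a, b))  →  k(a, b)   [R4 at ε]
3. k(a, b)  →  b   [R4 at ε]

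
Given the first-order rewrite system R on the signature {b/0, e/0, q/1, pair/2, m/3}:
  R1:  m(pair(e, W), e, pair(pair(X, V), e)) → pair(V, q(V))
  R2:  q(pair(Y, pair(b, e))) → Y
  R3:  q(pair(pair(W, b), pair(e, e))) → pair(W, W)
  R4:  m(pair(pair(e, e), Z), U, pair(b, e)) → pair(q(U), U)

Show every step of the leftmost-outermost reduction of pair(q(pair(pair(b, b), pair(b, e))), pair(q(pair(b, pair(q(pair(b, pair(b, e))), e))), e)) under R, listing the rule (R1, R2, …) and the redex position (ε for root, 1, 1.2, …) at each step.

1. pair(q(pair(pair(b, b), pair(b, e))), pair(q(pair(b, pair(q(pair(b, pair(b, e))), e))), e))  →  pair(pair(b, b), pair(q(pair(b, pair(q(pair(b, pair(b, e))), e))), e))   [R2 at 1]
2. pair(pair(b, b), pair(q(pair(b, pair(q(pair(b, pair(b, e))), e))), e))  →  pair(pair(b, b), pair(q(pair(b, pair(b, e))), e))   [R2 at 2.1.1.2.1]
3. pair(pair(b, b), pair(q(pair(b, pair(b, e))), e))  →  pair(pair(b, b), pair(b, e))   [R2 at 2.1]

pair(pair(b, b), pair(b, e))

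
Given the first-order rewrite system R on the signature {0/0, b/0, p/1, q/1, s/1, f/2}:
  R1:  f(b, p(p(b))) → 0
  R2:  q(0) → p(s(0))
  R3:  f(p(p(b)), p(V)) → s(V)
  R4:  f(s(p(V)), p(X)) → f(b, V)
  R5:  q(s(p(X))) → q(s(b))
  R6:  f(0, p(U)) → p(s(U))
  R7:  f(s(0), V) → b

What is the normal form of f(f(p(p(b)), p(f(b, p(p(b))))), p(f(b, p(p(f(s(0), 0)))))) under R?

1. f(f(p(p(b)), p(f(b, p(p(b))))), p(f(b, p(p(f(s(0), 0))))))  →  f(s(f(b, p(p(b)))), p(f(b, p(p(f(s(0), 0))))))   [R3 at 1]
2. f(s(f(b, p(p(b)))), p(f(b, p(p(f(s(0), 0))))))  →  f(s(0), p(f(b, p(p(f(s(0), 0))))))   [R1 at 1.1]
3. f(s(0), p(f(b, p(p(f(s(0), 0))))))  →  b   [R7 at ε]

b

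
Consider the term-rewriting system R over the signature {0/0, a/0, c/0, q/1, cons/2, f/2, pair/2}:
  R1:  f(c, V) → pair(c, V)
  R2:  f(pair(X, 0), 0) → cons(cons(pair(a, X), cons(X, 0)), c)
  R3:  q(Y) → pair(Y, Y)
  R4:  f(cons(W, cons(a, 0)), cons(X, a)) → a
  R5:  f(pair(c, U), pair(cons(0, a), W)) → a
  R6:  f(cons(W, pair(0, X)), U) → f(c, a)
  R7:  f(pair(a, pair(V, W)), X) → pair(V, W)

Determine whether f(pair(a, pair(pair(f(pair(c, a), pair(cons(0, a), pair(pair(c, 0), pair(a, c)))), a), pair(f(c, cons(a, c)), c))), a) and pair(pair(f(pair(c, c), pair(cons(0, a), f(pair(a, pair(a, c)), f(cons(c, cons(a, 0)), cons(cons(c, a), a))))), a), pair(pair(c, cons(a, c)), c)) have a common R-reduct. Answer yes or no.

yes — NF(t₁) = pair(pair(a, a), pair(pair(c, cons(a, c)), c)), NF(t₂) = pair(pair(a, a), pair(pair(c, cons(a, c)), c))

Reduce t₁ = f(pair(a, pair(pair(f(pair(c, a), pair(cons(0, a), pair(pair(c, 0), pair(a, c)))), a), pair(f(c, cons(a, c)), c))), a):
1. f(pair(a, pair(pair(f(pair(c, a), pair(cons(0, a), pair(pair(c, 0), pair(a, c)))), a), pair(f(c, cons(a, c)), c))), a)  →  pair(pair(f(pair(c, a), pair(cons(0, a), pair(pair(c, 0), pair(a, c)))), a), pair(f(c, cons(a, c)), c))   [R7 at ε]
2. pair(pair(f(pair(c, a), pair(cons(0, a), pair(pair(c, 0), pair(a, c)))), a), pair(f(c, cons(a, c)), c))  →  pair(pair(a, a), pair(f(c, cons(a, c)), c))   [R5 at 1.1]
3. pair(pair(a, a), pair(f(c, cons(a, c)), c))  →  pair(pair(a, a), pair(pair(c, cons(a, c)), c))   [R1 at 2.1]

Reduce t₂ = pair(pair(f(pair(c, c), pair(cons(0, a), f(pair(a, pair(a, c)), f(cons(c, cons(a, 0)), cons(cons(c, a), a))))), a), pair(pair(c, cons(a, c)), c)):
1. pair(pair(f(pair(c, c), pair(cons(0, a), f(pair(a, pair(a, c)), f(cons(c, cons(a, 0)), cons(cons(c, a), a))))), a), pair(pair(c, cons(a, c)), c))  →  pair(pair(a, a), pair(pair(c, cons(a, c)), c))   [R5 at 1.1]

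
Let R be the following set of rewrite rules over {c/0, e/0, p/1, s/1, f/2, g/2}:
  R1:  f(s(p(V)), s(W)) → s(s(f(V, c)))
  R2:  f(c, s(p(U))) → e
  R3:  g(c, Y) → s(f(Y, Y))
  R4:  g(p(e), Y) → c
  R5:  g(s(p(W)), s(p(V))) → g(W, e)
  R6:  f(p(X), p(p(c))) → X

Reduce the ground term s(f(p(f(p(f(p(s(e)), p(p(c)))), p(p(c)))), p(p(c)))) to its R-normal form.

1. s(f(p(f(p(f(p(s(e)), p(p(c)))), p(p(c)))), p(p(c))))  →  s(f(p(f(p(s(e)), p(p(c)))), p(p(c))))   [R6 at 1]
2. s(f(p(f(p(s(e)), p(p(c)))), p(p(c))))  →  s(f(p(s(e)), p(p(c))))   [R6 at 1]
3. s(f(p(s(e)), p(p(c))))  →  s(s(e))   [R6 at 1]

s(s(e))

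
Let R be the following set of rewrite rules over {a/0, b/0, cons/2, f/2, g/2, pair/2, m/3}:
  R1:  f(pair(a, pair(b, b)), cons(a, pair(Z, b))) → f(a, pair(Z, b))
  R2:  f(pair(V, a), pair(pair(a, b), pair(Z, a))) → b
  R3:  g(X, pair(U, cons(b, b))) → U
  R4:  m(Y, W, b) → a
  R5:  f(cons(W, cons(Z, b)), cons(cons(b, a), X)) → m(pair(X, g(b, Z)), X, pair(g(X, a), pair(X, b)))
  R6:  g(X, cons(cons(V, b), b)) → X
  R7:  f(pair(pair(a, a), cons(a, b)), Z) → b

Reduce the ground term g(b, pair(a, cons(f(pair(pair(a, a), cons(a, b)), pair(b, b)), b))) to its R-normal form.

a

1. g(b, pair(a, cons(f(pair(pair(a, a), cons(a, b)), pair(b, b)), b)))  →  g(b, pair(a, cons(b, b)))   [R7 at 2.2.1]
2. g(b, pair(a, cons(b, b)))  →  a   [R3 at ε]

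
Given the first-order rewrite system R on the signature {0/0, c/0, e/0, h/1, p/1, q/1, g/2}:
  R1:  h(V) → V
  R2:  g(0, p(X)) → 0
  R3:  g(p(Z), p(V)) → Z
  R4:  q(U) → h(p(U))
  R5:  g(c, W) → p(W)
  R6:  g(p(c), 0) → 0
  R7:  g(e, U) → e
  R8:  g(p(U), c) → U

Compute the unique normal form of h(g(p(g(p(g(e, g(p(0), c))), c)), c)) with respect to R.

e

1. h(g(p(g(p(g(e, g(p(0), c))), c)), c))  →  g(p(g(p(g(e, g(p(0), c))), c)), c)   [R1 at ε]
2. g(p(g(p(g(e, g(p(0), c))), c)), c)  →  g(p(g(e, g(p(0), c))), c)   [R8 at ε]
3. g(p(g(e, g(p(0), c))), c)  →  g(e, g(p(0), c))   [R8 at ε]
4. g(e, g(p(0), c))  →  e   [R7 at ε]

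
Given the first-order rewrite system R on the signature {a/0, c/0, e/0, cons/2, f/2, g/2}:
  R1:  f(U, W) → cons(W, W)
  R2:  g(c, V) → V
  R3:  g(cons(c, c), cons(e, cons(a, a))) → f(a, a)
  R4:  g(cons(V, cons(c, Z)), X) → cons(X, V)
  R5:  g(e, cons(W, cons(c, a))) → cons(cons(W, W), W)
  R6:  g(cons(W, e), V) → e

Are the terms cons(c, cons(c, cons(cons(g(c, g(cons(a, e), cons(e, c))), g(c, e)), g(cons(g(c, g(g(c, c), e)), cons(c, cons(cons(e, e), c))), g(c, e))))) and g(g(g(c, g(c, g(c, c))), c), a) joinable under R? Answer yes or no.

Reduce t₁ = cons(c, cons(c, cons(cons(g(c, g(cons(a, e), cons(e, c))), g(c, e)), g(cons(g(c, g(g(c, c), e)), cons(c, cons(cons(e, e), c))), g(c, e))))):
1. cons(c, cons(c, cons(cons(g(c, g(cons(a, e), cons(e, c))), g(c, e)), g(cons(g(c, g(g(c, c), e)), cons(c, cons(cons(e, e), c))), g(c, e)))))  →  cons(c, cons(c, cons(cons(g(cons(a, e), cons(e, c)), g(c, e)), g(cons(g(c, g(g(c, c), e)), cons(c, cons(cons(e, e), c))), g(c, e)))))   [R2 at 2.2.1.1]
2. cons(c, cons(c, cons(cons(g(cons(a, e), cons(e, c)), g(c, e)), g(cons(g(c, g(g(c, c), e)), cons(c, cons(cons(e, e), c))), g(c, e)))))  →  cons(c, cons(c, cons(cons(e, g(c, e)), g(cons(g(c, g(g(c, c), e)), cons(c, cons(cons(e, e), c))), g(c, e)))))   [R6 at 2.2.1.1]
3. cons(c, cons(c, cons(cons(e, g(c, e)), g(cons(g(c, g(g(c, c), e)), cons(c, cons(cons(e, e), c))), g(c, e)))))  →  cons(c, cons(c, cons(cons(e, e), g(cons(g(c, g(g(c, c), e)), cons(c, cons(cons(e, e), c))), g(c, e)))))   [R2 at 2.2.1.2]
4. cons(c, cons(c, cons(cons(e, e), g(cons(g(c, g(g(c, c), e)), cons(c, cons(cons(e, e), c))), g(c, e)))))  →  cons(c, cons(c, cons(cons(e, e), cons(g(c, e), g(c, g(g(c, c), e))))))   [R4 at 2.2.2]
5. cons(c, cons(c, cons(cons(e, e), cons(g(c, e), g(c, g(g(c, c), e))))))  →  cons(c, cons(c, cons(cons(e, e), cons(e, g(c, g(g(c, c), e))))))   [R2 at 2.2.2.1]
6. cons(c, cons(c, cons(cons(e, e), cons(e, g(c, g(g(c, c), e))))))  →  cons(c, cons(c, cons(cons(e, e), cons(e, g(g(c, c), e)))))   [R2 at 2.2.2.2]
7. cons(c, cons(c, cons(cons(e, e), cons(e, g(g(c, c), e)))))  →  cons(c, cons(c, cons(cons(e, e), cons(e, g(c, e)))))   [R2 at 2.2.2.2.1]
8. cons(c, cons(c, cons(cons(e, e), cons(e, g(c, e)))))  →  cons(c, cons(c, cons(cons(e, e), cons(e, e))))   [R2 at 2.2.2.2]

Reduce t₂ = g(g(g(c, g(c, g(c, c))), c), a):
1. g(g(g(c, g(c, g(c, c))), c), a)  →  g(g(g(c, g(c, c)), c), a)   [R2 at 1.1]
2. g(g(g(c, g(c, c)), c), a)  →  g(g(g(c, c), c), a)   [R2 at 1.1]
3. g(g(g(c, c), c), a)  →  g(g(c, c), a)   [R2 at 1.1]
4. g(g(c, c), a)  →  g(c, a)   [R2 at 1]
5. g(c, a)  →  a   [R2 at ε]

no — NF(t₁) = cons(c, cons(c, cons(cons(e, e), cons(e, e)))), NF(t₂) = a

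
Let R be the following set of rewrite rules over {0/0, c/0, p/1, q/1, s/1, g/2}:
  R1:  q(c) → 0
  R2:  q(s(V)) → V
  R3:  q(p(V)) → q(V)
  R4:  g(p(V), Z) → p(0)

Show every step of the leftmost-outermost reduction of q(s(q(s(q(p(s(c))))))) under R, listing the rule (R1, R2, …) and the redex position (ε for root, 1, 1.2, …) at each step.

c

1. q(s(q(s(q(p(s(c)))))))  →  q(s(q(p(s(c)))))   [R2 at ε]
2. q(s(q(p(s(c)))))  →  q(p(s(c)))   [R2 at ε]
3. q(p(s(c)))  →  q(s(c))   [R3 at ε]
4. q(s(c))  →  c   [R2 at ε]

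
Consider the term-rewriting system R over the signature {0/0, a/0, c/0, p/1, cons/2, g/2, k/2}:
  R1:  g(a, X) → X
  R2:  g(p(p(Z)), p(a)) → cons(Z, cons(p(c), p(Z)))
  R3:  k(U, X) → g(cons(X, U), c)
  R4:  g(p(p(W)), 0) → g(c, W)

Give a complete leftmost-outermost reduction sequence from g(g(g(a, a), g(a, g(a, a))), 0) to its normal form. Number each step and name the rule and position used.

1. g(g(g(a, a), g(a, g(a, a))), 0)  →  g(g(a, g(a, g(a, a))), 0)   [R1 at 1.1]
2. g(g(a, g(a, g(a, a))), 0)  →  g(g(a, g(a, a)), 0)   [R1 at 1]
3. g(g(a, g(a, a)), 0)  →  g(g(a, a), 0)   [R1 at 1]
4. g(g(a, a), 0)  →  g(a, 0)   [R1 at 1]
5. g(a, 0)  →  0   [R1 at ε]

0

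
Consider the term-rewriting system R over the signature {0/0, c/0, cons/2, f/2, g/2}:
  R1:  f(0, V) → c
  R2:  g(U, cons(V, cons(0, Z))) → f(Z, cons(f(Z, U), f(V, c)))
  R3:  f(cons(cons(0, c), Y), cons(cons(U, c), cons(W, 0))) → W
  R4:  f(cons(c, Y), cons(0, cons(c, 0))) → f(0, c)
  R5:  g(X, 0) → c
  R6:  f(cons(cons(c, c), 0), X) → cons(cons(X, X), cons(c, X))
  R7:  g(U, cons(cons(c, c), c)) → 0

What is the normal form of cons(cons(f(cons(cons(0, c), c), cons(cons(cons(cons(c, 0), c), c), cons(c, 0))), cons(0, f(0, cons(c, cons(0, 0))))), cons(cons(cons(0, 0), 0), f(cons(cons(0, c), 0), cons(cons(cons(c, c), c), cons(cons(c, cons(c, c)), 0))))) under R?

cons(cons(c, cons(0, c)), cons(cons(cons(0, 0), 0), cons(c, cons(c, c))))

1. cons(cons(f(cons(cons(0, c), c), cons(cons(cons(cons(c, 0), c), c), cons(c, 0))), cons(0, f(0, cons(c, cons(0, 0))))), cons(cons(cons(0, 0), 0), f(cons(cons(0, c), 0), cons(cons(cons(c, c), c), cons(cons(c, cons(c, c)), 0)))))  →  cons(cons(c, cons(0, f(0, cons(c, cons(0, 0))))), cons(cons(cons(0, 0), 0), f(cons(cons(0, c), 0), cons(cons(cons(c, c), c), cons(cons(c, cons(c, c)), 0)))))   [R3 at 1.1]
2. cons(cons(c, cons(0, f(0, cons(c, cons(0, 0))))), cons(cons(cons(0, 0), 0), f(cons(cons(0, c), 0), cons(cons(cons(c, c), c), cons(cons(c, cons(c, c)), 0)))))  →  cons(cons(c, cons(0, c)), cons(cons(cons(0, 0), 0), f(cons(cons(0, c), 0), cons(cons(cons(c, c), c), cons(cons(c, cons(c, c)), 0)))))   [R1 at 1.2.2]
3. cons(cons(c, cons(0, c)), cons(cons(cons(0, 0), 0), f(cons(cons(0, c), 0), cons(cons(cons(c, c), c), cons(cons(c, cons(c, c)), 0)))))  →  cons(cons(c, cons(0, c)), cons(cons(cons(0, 0), 0), cons(c, cons(c, c))))   [R3 at 2.2]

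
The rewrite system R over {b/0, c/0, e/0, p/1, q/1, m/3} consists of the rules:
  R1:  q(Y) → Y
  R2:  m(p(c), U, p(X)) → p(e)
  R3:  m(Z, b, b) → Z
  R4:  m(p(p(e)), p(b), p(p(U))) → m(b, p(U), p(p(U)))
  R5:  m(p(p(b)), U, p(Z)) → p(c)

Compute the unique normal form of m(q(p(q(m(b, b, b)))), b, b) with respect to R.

p(b)

1. m(q(p(q(m(b, b, b)))), b, b)  →  q(p(q(m(b, b, b))))   [R3 at ε]
2. q(p(q(m(b, b, b))))  →  p(q(m(b, b, b)))   [R1 at ε]
3. p(q(m(b, b, b)))  →  p(m(b, b, b))   [R1 at 1]
4. p(m(b, b, b))  →  p(b)   [R3 at 1]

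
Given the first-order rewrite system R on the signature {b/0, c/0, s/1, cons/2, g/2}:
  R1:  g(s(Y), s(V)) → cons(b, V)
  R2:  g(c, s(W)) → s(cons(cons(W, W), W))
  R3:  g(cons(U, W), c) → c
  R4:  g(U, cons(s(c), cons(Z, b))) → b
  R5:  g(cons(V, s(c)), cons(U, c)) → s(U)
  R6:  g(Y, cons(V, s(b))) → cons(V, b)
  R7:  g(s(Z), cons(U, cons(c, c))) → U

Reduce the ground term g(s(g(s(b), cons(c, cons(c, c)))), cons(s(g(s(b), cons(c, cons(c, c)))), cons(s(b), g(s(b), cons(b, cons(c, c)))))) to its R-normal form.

1. g(s(g(s(b), cons(c, cons(c, c)))), cons(s(g(s(b), cons(c, cons(c, c)))), cons(s(b), g(s(b), cons(b, cons(c, c))))))  →  g(s(c), cons(s(g(s(b), cons(c, cons(c, c)))), cons(s(b), g(s(b), cons(b, cons(c, c))))))   [R7 at 1.1]
2. g(s(c), cons(s(g(s(b), cons(c, cons(c, c)))), cons(s(b), g(s(b), cons(b, cons(c, c))))))  →  g(s(c), cons(s(c), cons(s(b), g(s(b), cons(b, cons(c, c))))))   [R7 at 2.1.1]
3. g(s(c), cons(s(c), cons(s(b), g(s(b), cons(b, cons(c, c))))))  →  g(s(c), cons(s(c), cons(s(b), b)))   [R7 at 2.2.2]
4. g(s(c), cons(s(c), cons(s(b), b)))  →  b   [R4 at ε]

b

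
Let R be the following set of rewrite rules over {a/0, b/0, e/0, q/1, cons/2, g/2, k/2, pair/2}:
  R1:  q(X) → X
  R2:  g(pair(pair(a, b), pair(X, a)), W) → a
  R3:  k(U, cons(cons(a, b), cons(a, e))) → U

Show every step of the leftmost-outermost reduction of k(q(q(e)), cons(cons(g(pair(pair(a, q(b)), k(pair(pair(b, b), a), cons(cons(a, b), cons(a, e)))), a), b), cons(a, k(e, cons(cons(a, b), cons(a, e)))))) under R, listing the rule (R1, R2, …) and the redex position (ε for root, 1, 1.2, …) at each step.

e

1. k(q(q(e)), cons(cons(g(pair(pair(a, q(b)), k(pair(pair(b, b), a), cons(cons(a, b), cons(a, e)))), a), b), cons(a, k(e, cons(cons(a, b), cons(a, e))))))  →  k(q(e), cons(cons(g(pair(pair(a, q(b)), k(pair(pair(b, b), a), cons(cons(a, b), cons(a, e)))), a), b), cons(a, k(e, cons(cons(a, b), cons(a, e))))))   [R1 at 1]
2. k(q(e), cons(cons(g(pair(pair(a, q(b)), k(pair(pair(b, b), a), cons(cons(a, b), cons(a, e)))), a), b), cons(a, k(e, cons(cons(a, b), cons(a, e))))))  →  k(e, cons(cons(g(pair(pair(a, q(b)), k(pair(pair(b, b), a), cons(cons(a, b), cons(a, e)))), a), b), cons(a, k(e, cons(cons(a, b), cons(a, e))))))   [R1 at 1]
3. k(e, cons(cons(g(pair(pair(a, q(b)), k(pair(pair(b, b), a), cons(cons(a, b), cons(a, e)))), a), b), cons(a, k(e, cons(cons(a, b), cons(a, e))))))  →  k(e, cons(cons(g(pair(pair(a, b), k(pair(pair(b, b), a), cons(cons(a, b), cons(a, e)))), a), b), cons(a, k(e, cons(cons(a, b), cons(a, e))))))   [R1 at 2.1.1.1.1.2]
4. k(e, cons(cons(g(pair(pair(a, b), k(pair(pair(b, b), a), cons(cons(a, b), cons(a, e)))), a), b), cons(a, k(e, cons(cons(a, b), cons(a, e))))))  →  k(e, cons(cons(g(pair(pair(a, b), pair(pair(b, b), a)), a), b), cons(a, k(e, cons(cons(a, b), cons(a, e))))))   [R3 at 2.1.1.1.2]
5. k(e, cons(cons(g(pair(pair(a, b), pair(pair(b, b), a)), a), b), cons(a, k(e, cons(cons(a, b), cons(a, e))))))  →  k(e, cons(cons(a, b), cons(a, k(e, cons(cons(a, b), cons(a, e))))))   [R2 at 2.1.1]
6. k(e, cons(cons(a, b), cons(a, k(e, cons(cons(a, b), cons(a, e))))))  →  k(e, cons(cons(a, b), cons(a, e)))   [R3 at 2.2.2]
7. k(e, cons(cons(a, b), cons(a, e)))  →  e   [R3 at ε]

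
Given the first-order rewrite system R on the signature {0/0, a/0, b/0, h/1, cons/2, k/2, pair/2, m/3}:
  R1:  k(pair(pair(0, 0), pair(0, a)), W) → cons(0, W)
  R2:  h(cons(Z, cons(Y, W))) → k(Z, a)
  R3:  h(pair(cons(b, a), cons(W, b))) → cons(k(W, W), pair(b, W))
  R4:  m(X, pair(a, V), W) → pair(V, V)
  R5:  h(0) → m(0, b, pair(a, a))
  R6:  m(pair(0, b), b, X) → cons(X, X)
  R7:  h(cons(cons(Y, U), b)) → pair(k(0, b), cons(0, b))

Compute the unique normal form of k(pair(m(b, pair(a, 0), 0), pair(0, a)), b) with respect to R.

1. k(pair(m(b, pair(a, 0), 0), pair(0, a)), b)  →  k(pair(pair(0, 0), pair(0, a)), b)   [R4 at 1.1]
2. k(pair(pair(0, 0), pair(0, a)), b)  →  cons(0, b)   [R1 at ε]

cons(0, b)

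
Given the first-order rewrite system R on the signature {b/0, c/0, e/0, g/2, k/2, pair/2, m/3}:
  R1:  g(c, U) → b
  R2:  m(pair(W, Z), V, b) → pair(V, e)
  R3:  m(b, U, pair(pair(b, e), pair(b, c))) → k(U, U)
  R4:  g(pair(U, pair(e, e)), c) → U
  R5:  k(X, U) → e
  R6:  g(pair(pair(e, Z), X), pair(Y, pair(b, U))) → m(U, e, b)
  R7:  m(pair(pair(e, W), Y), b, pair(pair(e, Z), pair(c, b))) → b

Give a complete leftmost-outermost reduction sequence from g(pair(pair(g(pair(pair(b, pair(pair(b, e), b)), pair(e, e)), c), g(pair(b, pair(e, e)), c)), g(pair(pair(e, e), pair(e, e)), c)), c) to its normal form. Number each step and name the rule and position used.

pair(pair(b, pair(pair(b, e), b)), b)

1. g(pair(pair(g(pair(pair(b, pair(pair(b, e), b)), pair(e, e)), c), g(pair(b, pair(e, e)), c)), g(pair(pair(e, e), pair(e, e)), c)), c)  →  g(pair(pair(pair(b, pair(pair(b, e), b)), g(pair(b, pair(e, e)), c)), g(pair(pair(e, e), pair(e, e)), c)), c)   [R4 at 1.1.1]
2. g(pair(pair(pair(b, pair(pair(b, e), b)), g(pair(b, pair(e, e)), c)), g(pair(pair(e, e), pair(e, e)), c)), c)  →  g(pair(pair(pair(b, pair(pair(b, e), b)), b), g(pair(pair(e, e), pair(e, e)), c)), c)   [R4 at 1.1.2]
3. g(pair(pair(pair(b, pair(pair(b, e), b)), b), g(pair(pair(e, e), pair(e, e)), c)), c)  →  g(pair(pair(pair(b, pair(pair(b, e), b)), b), pair(e, e)), c)   [R4 at 1.2]
4. g(pair(pair(pair(b, pair(pair(b, e), b)), b), pair(e, e)), c)  →  pair(pair(b, pair(pair(b, e), b)), b)   [R4 at ε]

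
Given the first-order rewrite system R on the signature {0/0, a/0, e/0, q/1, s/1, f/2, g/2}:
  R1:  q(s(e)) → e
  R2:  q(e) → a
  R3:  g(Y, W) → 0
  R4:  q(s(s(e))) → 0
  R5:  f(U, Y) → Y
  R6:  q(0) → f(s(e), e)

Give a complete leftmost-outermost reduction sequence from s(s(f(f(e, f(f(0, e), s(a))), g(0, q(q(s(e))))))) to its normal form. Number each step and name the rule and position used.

s(s(0))

1. s(s(f(f(e, f(f(0, e), s(a))), g(0, q(q(s(e)))))))  →  s(s(g(0, q(q(s(e))))))   [R5 at 1.1]
2. s(s(g(0, q(q(s(e))))))  →  s(s(0))   [R3 at 1.1]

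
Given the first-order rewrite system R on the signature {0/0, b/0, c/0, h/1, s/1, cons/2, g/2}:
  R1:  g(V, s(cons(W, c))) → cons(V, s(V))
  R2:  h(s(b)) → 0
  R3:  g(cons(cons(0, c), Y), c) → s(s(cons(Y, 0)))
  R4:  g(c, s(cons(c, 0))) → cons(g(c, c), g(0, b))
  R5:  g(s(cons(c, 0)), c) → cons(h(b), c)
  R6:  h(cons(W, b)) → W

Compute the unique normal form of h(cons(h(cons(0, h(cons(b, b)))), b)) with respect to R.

0

1. h(cons(h(cons(0, h(cons(b, b)))), b))  →  h(cons(0, h(cons(b, b))))   [R6 at ε]
2. h(cons(0, h(cons(b, b))))  →  h(cons(0, b))   [R6 at 1.2]
3. h(cons(0, b))  →  0   [R6 at ε]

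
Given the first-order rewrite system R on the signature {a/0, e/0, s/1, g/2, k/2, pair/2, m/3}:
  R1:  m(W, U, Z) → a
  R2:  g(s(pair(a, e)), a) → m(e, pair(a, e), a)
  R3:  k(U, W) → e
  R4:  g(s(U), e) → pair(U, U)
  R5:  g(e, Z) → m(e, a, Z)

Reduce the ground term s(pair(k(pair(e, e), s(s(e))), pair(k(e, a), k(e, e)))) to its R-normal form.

s(pair(e, pair(e, e)))

1. s(pair(k(pair(e, e), s(s(e))), pair(k(e, a), k(e, e))))  →  s(pair(e, pair(k(e, a), k(e, e))))   [R3 at 1.1]
2. s(pair(e, pair(k(e, a), k(e, e))))  →  s(pair(e, pair(e, k(e, e))))   [R3 at 1.2.1]
3. s(pair(e, pair(e, k(e, e))))  →  s(pair(e, pair(e, e)))   [R3 at 1.2.2]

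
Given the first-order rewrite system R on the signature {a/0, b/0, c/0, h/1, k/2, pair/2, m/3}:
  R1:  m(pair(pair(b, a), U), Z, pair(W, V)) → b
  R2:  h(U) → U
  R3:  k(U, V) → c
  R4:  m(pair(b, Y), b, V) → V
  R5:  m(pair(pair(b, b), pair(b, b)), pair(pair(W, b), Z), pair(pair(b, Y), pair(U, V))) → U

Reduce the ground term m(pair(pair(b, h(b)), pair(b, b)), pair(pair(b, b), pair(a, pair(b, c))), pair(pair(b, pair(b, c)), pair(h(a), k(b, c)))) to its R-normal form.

a

1. m(pair(pair(b, h(b)), pair(b, b)), pair(pair(b, b), pair(a, pair(b, c))), pair(pair(b, pair(b, c)), pair(h(a), k(b, c))))  →  m(pair(pair(b, b), pair(b, b)), pair(pair(b, b), pair(a, pair(b, c))), pair(pair(b, pair(b, c)), pair(h(a), k(b, c))))   [R2 at 1.1.2]
2. m(pair(pair(b, b), pair(b, b)), pair(pair(b, b), pair(a, pair(b, c))), pair(pair(b, pair(b, c)), pair(h(a), k(b, c))))  →  h(a)   [R5 at ε]
3. h(a)  →  a   [R2 at ε]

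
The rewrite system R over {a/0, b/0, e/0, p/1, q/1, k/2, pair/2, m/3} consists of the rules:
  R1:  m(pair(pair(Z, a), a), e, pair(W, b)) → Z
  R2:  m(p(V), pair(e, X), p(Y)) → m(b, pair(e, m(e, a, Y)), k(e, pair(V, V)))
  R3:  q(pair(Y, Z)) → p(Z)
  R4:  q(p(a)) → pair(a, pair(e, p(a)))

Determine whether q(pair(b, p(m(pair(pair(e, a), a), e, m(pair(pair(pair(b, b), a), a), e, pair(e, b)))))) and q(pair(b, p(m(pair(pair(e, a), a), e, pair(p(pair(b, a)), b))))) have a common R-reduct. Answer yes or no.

Reduce t₁ = q(pair(b, p(m(pair(pair(e, a), a), e, m(pair(pair(pair(b, b), a), a), e, pair(e, b)))))):
1. q(pair(b, p(m(pair(pair(e, a), a), e, m(pair(pair(pair(b, b), a), a), e, pair(e, b))))))  →  p(p(m(pair(pair(e, a), a), e, m(pair(pair(pair(b, b), a), a), e, pair(e, b)))))   [R3 at ε]
2. p(p(m(pair(pair(e, a), a), e, m(pair(pair(pair(b, b), a), a), e, pair(e, b)))))  →  p(p(m(pair(pair(e, a), a), e, pair(b, b))))   [R1 at 1.1.3]
3. p(p(m(pair(pair(e, a), a), e, pair(b, b))))  →  p(p(e))   [R1 at 1.1]

Reduce t₂ = q(pair(b, p(m(pair(pair(e, a), a), e, pair(p(pair(b, a)), b))))):
1. q(pair(b, p(m(pair(pair(e, a), a), e, pair(p(pair(b, a)), b)))))  →  p(p(m(pair(pair(e, a), a), e, pair(p(pair(b, a)), b))))   [R3 at ε]
2. p(p(m(pair(pair(e, a), a), e, pair(p(pair(b, a)), b))))  →  p(p(e))   [R1 at 1.1]

yes — NF(t₁) = p(p(e)), NF(t₂) = p(p(e))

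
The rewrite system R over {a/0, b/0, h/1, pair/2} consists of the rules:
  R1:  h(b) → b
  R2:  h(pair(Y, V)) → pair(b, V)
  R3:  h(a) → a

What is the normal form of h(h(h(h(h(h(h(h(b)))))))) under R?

1. h(h(h(h(h(h(h(h(b))))))))  →  h(h(h(h(h(h(h(b)))))))   [R1 at 1.1.1.1.1.1.1]
2. h(h(h(h(h(h(h(b)))))))  →  h(h(h(h(h(h(b))))))   [R1 at 1.1.1.1.1.1]
3. h(h(h(h(h(h(b))))))  →  h(h(h(h(h(b)))))   [R1 at 1.1.1.1.1]
4. h(h(h(h(h(b)))))  →  h(h(h(h(b))))   [R1 at 1.1.1.1]
5. h(h(h(h(b))))  →  h(h(h(b)))   [R1 at 1.1.1]
6. h(h(h(b)))  →  h(h(b))   [R1 at 1.1]
7. h(h(b))  →  h(b)   [R1 at 1]
8. h(b)  →  b   [R1 at ε]

b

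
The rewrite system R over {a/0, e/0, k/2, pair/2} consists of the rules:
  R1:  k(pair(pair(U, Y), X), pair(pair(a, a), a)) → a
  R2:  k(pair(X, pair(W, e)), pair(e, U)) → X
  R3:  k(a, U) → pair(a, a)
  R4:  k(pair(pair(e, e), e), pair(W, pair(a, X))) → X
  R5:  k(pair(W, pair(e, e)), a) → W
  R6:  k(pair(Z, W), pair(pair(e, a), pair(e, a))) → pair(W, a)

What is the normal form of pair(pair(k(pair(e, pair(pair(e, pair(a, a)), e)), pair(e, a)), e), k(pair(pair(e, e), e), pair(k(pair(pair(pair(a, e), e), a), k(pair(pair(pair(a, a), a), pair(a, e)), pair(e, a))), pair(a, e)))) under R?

pair(pair(e, e), e)

1. pair(pair(k(pair(e, pair(pair(e, pair(a, a)), e)), pair(e, a)), e), k(pair(pair(e, e), e), pair(k(pair(pair(pair(a, e), e), a), k(pair(pair(pair(a, a), a), pair(a, e)), pair(e, a))), pair(a, e))))  →  pair(pair(e, e), k(pair(pair(e, e), e), pair(k(pair(pair(pair(a, e), e), a), k(pair(pair(pair(a, a), a), pair(a, e)), pair(e, a))), pair(a, e))))   [R2 at 1.1]
2. pair(pair(e, e), k(pair(pair(e, e), e), pair(k(pair(pair(pair(a, e), e), a), k(pair(pair(pair(a, a), a), pair(a, e)), pair(e, a))), pair(a, e))))  →  pair(pair(e, e), e)   [R4 at 2]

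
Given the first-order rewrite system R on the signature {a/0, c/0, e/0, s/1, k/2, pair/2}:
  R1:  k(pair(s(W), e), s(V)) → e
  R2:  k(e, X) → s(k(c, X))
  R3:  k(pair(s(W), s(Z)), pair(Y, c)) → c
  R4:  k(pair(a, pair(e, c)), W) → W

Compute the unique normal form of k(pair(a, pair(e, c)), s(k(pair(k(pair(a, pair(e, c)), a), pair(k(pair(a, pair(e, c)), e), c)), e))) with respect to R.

1. k(pair(a, pair(e, c)), s(k(pair(k(pair(a, pair(e, c)), a), pair(k(pair(a, pair(e, c)), e), c)), e)))  →  s(k(pair(k(pair(a, pair(e, c)), a), pair(k(pair(a, pair(e, c)), e), c)), e))   [R4 at ε]
2. s(k(pair(k(pair(a, pair(e, c)), a), pair(k(pair(a, pair(e, c)), e), c)), e))  →  s(k(pair(a, pair(k(pair(a, pair(e, c)), e), c)), e))   [R4 at 1.1.1]
3. s(k(pair(a, pair(k(pair(a, pair(e, c)), e), c)), e))  →  s(k(pair(a, pair(e, c)), e))   [R4 at 1.1.2.1]
4. s(k(pair(a, pair(e, c)), e))  →  s(e)   [R4 at 1]

s(e)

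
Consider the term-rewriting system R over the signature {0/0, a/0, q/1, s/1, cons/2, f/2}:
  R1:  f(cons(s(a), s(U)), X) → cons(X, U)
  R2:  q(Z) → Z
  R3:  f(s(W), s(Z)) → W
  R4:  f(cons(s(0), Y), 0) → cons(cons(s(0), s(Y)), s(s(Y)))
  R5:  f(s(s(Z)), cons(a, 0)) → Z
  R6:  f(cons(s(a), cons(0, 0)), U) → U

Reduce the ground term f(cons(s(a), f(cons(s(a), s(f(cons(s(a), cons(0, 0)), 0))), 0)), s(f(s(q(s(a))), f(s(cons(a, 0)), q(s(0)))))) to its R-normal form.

1. f(cons(s(a), f(cons(s(a), s(f(cons(s(a), cons(0, 0)), 0))), 0)), s(f(s(q(s(a))), f(s(cons(a, 0)), q(s(0))))))  →  f(cons(s(a), cons(0, f(cons(s(a), cons(0, 0)), 0))), s(f(s(q(s(a))), f(s(cons(a, 0)), q(s(0))))))   [R1 at 1.2]
2. f(cons(s(a), cons(0, f(cons(s(a), cons(0, 0)), 0))), s(f(s(q(s(a))), f(s(cons(a, 0)), q(s(0))))))  →  f(cons(s(a), cons(0, 0)), s(f(s(q(s(a))), f(s(cons(a, 0)), q(s(0))))))   [R6 at 1.2.2]
3. f(cons(s(a), cons(0, 0)), s(f(s(q(s(a))), f(s(cons(a, 0)), q(s(0))))))  →  s(f(s(q(s(a))), f(s(cons(a, 0)), q(s(0)))))   [R6 at ε]
4. s(f(s(q(s(a))), f(s(cons(a, 0)), q(s(0)))))  →  s(f(s(s(a)), f(s(cons(a, 0)), q(s(0)))))   [R2 at 1.1.1]
5. s(f(s(s(a)), f(s(cons(a, 0)), q(s(0)))))  →  s(f(s(s(a)), f(s(cons(a, 0)), s(0))))   [R2 at 1.2.2]
6. s(f(s(s(a)), f(s(cons(a, 0)), s(0))))  →  s(f(s(s(a)), cons(a, 0)))   [R3 at 1.2]
7. s(f(s(s(a)), cons(a, 0)))  →  s(a)   [R5 at 1]

s(a)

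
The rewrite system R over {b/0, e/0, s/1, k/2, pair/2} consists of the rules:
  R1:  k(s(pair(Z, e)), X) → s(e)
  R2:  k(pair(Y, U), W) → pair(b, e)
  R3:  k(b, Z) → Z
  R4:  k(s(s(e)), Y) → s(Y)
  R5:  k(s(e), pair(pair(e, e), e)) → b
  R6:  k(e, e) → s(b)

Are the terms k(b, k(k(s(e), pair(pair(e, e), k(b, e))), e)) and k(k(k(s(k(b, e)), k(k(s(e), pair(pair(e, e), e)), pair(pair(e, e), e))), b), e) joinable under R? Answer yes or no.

Reduce t₁ = k(b, k(k(s(e), pair(pair(e, e), k(b, e))), e)):
1. k(b, k(k(s(e), pair(pair(e, e), k(b, e))), e))  →  k(k(s(e), pair(pair(e, e), k(b, e))), e)   [R3 at ε]
2. k(k(s(e), pair(pair(e, e), k(b, e))), e)  →  k(k(s(e), pair(pair(e, e), e)), e)   [R3 at 1.2.2]
3. k(k(s(e), pair(pair(e, e), e)), e)  →  k(b, e)   [R5 at 1]
4. k(b, e)  →  e   [R3 at ε]

Reduce t₂ = k(k(k(s(k(b, e)), k(k(s(e), pair(pair(e, e), e)), pair(pair(e, e), e))), b), e):
1. k(k(k(s(k(b, e)), k(k(s(e), pair(pair(e, e), e)), pair(pair(e, e), e))), b), e)  →  k(k(k(s(e), k(k(s(e), pair(pair(e, e), e)), pair(pair(e, e), e))), b), e)   [R3 at 1.1.1.1]
2. k(k(k(s(e), k(k(s(e), pair(pair(e, e), e)), pair(pair(e, e), e))), b), e)  →  k(k(k(s(e), k(b, pair(pair(e, e), e))), b), e)   [R5 at 1.1.2.1]
3. k(k(k(s(e), k(b, pair(pair(e, e), e))), b), e)  →  k(k(k(s(e), pair(pair(e, e), e)), b), e)   [R3 at 1.1.2]
4. k(k(k(s(e), pair(pair(e, e), e)), b), e)  →  k(k(b, b), e)   [R5 at 1.1]
5. k(k(b, b), e)  →  k(b, e)   [R3 at 1]
6. k(b, e)  →  e   [R3 at ε]

yes — NF(t₁) = e, NF(t₂) = e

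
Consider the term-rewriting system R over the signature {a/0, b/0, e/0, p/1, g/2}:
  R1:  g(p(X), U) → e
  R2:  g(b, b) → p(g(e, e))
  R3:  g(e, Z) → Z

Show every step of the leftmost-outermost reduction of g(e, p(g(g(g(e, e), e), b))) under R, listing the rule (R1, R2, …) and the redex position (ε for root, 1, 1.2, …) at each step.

1. g(e, p(g(g(g(e, e), e), b)))  →  p(g(g(g(e, e), e), b))   [R3 at ε]
2. p(g(g(g(e, e), e), b))  →  p(g(g(e, e), b))   [R3 at 1.1.1]
3. p(g(g(e, e), b))  →  p(g(e, b))   [R3 at 1.1]
4. p(g(e, b))  →  p(b)   [R3 at 1]

p(b)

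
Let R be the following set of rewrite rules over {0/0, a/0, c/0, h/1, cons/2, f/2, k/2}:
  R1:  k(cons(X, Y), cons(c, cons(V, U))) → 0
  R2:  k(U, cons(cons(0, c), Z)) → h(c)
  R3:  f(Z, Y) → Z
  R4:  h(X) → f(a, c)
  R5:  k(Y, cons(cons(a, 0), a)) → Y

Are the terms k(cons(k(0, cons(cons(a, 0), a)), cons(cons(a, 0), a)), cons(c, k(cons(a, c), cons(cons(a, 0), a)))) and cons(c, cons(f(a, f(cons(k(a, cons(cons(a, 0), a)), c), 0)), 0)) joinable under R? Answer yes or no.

no — NF(t₁) = 0, NF(t₂) = cons(c, cons(a, 0))

Reduce t₁ = k(cons(k(0, cons(cons(a, 0), a)), cons(cons(a, 0), a)), cons(c, k(cons(a, c), cons(cons(a, 0), a)))):
1. k(cons(k(0, cons(cons(a, 0), a)), cons(cons(a, 0), a)), cons(c, k(cons(a, c), cons(cons(a, 0), a))))  →  k(cons(0, cons(cons(a, 0), a)), cons(c, k(cons(a, c), cons(cons(a, 0), a))))   [R5 at 1.1]
2. k(cons(0, cons(cons(a, 0), a)), cons(c, k(cons(a, c), cons(cons(a, 0), a))))  →  k(cons(0, cons(cons(a, 0), a)), cons(c, cons(a, c)))   [R5 at 2.2]
3. k(cons(0, cons(cons(a, 0), a)), cons(c, cons(a, c)))  →  0   [R1 at ε]

Reduce t₂ = cons(c, cons(f(a, f(cons(k(a, cons(cons(a, 0), a)), c), 0)), 0)):
1. cons(c, cons(f(a, f(cons(k(a, cons(cons(a, 0), a)), c), 0)), 0))  →  cons(c, cons(a, 0))   [R3 at 2.1]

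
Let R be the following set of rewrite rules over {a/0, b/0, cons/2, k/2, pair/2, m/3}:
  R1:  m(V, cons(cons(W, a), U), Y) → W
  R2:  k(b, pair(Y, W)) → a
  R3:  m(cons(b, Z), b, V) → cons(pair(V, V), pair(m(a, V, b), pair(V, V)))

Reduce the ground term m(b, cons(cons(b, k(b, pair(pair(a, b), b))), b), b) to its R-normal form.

1. m(b, cons(cons(b, k(b, pair(pair(a, b), b))), b), b)  →  m(b, cons(cons(b, a), b), b)   [R2 at 2.1.2]
2. m(b, cons(cons(b, a), b), b)  →  b   [R1 at ε]

b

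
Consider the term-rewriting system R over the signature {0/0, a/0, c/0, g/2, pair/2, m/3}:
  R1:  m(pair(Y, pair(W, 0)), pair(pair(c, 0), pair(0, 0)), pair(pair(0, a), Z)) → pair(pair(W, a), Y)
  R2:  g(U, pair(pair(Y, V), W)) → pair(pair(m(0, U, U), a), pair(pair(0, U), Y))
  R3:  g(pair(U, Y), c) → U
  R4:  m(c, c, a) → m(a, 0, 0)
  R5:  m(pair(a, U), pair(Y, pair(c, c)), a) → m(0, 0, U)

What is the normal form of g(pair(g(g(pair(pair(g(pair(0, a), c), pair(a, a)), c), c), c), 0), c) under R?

0

1. g(pair(g(g(pair(pair(g(pair(0, a), c), pair(a, a)), c), c), c), 0), c)  →  g(g(pair(pair(g(pair(0, a), c), pair(a, a)), c), c), c)   [R3 at ε]
2. g(g(pair(pair(g(pair(0, a), c), pair(a, a)), c), c), c)  →  g(pair(g(pair(0, a), c), pair(a, a)), c)   [R3 at 1]
3. g(pair(g(pair(0, a), c), pair(a, a)), c)  →  g(pair(0, a), c)   [R3 at ε]
4. g(pair(0, a), c)  →  0   [R3 at ε]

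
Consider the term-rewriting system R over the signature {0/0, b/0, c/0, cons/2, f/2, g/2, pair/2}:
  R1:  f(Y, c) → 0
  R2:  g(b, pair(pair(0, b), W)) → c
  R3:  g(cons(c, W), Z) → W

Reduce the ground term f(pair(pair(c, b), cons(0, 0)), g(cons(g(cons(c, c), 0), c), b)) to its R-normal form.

0

1. f(pair(pair(c, b), cons(0, 0)), g(cons(g(cons(c, c), 0), c), b))  →  f(pair(pair(c, b), cons(0, 0)), g(cons(c, c), b))   [R3 at 2.1.1]
2. f(pair(pair(c, b), cons(0, 0)), g(cons(c, c), b))  →  f(pair(pair(c, b), cons(0, 0)), c)   [R3 at 2]
3. f(pair(pair(c, b), cons(0, 0)), c)  →  0   [R1 at ε]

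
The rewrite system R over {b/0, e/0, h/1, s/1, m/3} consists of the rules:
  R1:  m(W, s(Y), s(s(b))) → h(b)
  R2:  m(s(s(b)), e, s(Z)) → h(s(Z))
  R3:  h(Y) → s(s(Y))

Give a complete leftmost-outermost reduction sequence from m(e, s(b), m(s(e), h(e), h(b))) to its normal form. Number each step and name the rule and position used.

1. m(e, s(b), m(s(e), h(e), h(b)))  →  m(e, s(b), m(s(e), s(s(e)), h(b)))   [R3 at 3.2]
2. m(e, s(b), m(s(e), s(s(e)), h(b)))  →  m(e, s(b), m(s(e), s(s(e)), s(s(b))))   [R3 at 3.3]
3. m(e, s(b), m(s(e), s(s(e)), s(s(b))))  →  m(e, s(b), h(b))   [R1 at 3]
4. m(e, s(b), h(b))  →  m(e, s(b), s(s(b)))   [R3 at 3]
5. m(e, s(b), s(s(b)))  →  h(b)   [R1 at ε]
6. h(b)  →  s(s(b))   [R3 at ε]

s(s(b))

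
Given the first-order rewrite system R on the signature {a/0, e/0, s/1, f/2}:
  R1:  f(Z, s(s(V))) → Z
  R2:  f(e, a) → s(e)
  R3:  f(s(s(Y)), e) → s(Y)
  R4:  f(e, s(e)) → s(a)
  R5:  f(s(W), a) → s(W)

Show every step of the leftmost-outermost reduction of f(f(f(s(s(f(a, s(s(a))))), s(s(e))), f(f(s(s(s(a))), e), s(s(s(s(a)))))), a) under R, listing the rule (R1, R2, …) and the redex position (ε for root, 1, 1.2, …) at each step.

s(s(a))

1. f(f(f(s(s(f(a, s(s(a))))), s(s(e))), f(f(s(s(s(a))), e), s(s(s(s(a)))))), a)  →  f(f(s(s(f(a, s(s(a))))), f(f(s(s(s(a))), e), s(s(s(s(a)))))), a)   [R1 at 1.1]
2. f(f(s(s(f(a, s(s(a))))), f(f(s(s(s(a))), e), s(s(s(s(a)))))), a)  →  f(f(s(s(a)), f(f(s(s(s(a))), e), s(s(s(s(a)))))), a)   [R1 at 1.1.1.1]
3. f(f(s(s(a)), f(f(s(s(s(a))), e), s(s(s(s(a)))))), a)  →  f(f(s(s(a)), f(s(s(s(a))), e)), a)   [R1 at 1.2]
4. f(f(s(s(a)), f(s(s(s(a))), e)), a)  →  f(f(s(s(a)), s(s(a))), a)   [R3 at 1.2]
5. f(f(s(s(a)), s(s(a))), a)  →  f(s(s(a)), a)   [R1 at 1]
6. f(s(s(a)), a)  →  s(s(a))   [R5 at ε]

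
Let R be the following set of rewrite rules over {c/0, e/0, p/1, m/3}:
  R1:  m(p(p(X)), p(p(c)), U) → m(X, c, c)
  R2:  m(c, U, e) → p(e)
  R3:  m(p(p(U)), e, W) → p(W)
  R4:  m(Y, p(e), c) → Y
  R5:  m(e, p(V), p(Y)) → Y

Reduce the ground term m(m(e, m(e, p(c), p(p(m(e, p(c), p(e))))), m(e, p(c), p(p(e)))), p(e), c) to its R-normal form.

e

1. m(m(e, m(e, p(c), p(p(m(e, p(c), p(e))))), m(e, p(c), p(p(e)))), p(e), c)  →  m(e, m(e, p(c), p(p(m(e, p(c), p(e))))), m(e, p(c), p(p(e))))   [R4 at ε]
2. m(e, m(e, p(c), p(p(m(e, p(c), p(e))))), m(e, p(c), p(p(e))))  →  m(e, p(m(e, p(c), p(e))), m(e, p(c), p(p(e))))   [R5 at 2]
3. m(e, p(m(e, p(c), p(e))), m(e, p(c), p(p(e))))  →  m(e, p(e), m(e, p(c), p(p(e))))   [R5 at 2.1]
4. m(e, p(e), m(e, p(c), p(p(e))))  →  m(e, p(e), p(e))   [R5 at 3]
5. m(e, p(e), p(e))  →  e   [R5 at ε]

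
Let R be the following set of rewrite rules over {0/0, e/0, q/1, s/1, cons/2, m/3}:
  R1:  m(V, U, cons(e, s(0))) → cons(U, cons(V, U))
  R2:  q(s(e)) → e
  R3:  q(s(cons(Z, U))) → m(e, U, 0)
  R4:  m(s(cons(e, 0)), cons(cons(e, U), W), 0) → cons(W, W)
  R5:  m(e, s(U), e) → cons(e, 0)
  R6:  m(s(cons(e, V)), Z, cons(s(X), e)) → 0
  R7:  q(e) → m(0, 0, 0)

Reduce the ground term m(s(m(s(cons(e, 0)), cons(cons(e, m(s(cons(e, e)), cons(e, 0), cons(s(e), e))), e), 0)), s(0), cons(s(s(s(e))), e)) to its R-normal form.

0

1. m(s(m(s(cons(e, 0)), cons(cons(e, m(s(cons(e, e)), cons(e, 0), cons(s(e), e))), e), 0)), s(0), cons(s(s(s(e))), e))  →  m(s(cons(e, e)), s(0), cons(s(s(s(e))), e))   [R4 at 1.1]
2. m(s(cons(e, e)), s(0), cons(s(s(s(e))), e))  →  0   [R6 at ε]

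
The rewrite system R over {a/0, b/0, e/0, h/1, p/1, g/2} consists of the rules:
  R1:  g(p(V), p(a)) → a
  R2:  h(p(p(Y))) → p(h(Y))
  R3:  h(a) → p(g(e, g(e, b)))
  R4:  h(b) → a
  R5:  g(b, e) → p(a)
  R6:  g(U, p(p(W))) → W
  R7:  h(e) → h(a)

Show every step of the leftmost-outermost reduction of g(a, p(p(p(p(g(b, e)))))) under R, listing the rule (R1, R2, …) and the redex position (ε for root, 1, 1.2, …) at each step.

1. g(a, p(p(p(p(g(b, e))))))  →  p(p(g(b, e)))   [R6 at ε]
2. p(p(g(b, e)))  →  p(p(p(a)))   [R5 at 1.1]

p(p(p(a)))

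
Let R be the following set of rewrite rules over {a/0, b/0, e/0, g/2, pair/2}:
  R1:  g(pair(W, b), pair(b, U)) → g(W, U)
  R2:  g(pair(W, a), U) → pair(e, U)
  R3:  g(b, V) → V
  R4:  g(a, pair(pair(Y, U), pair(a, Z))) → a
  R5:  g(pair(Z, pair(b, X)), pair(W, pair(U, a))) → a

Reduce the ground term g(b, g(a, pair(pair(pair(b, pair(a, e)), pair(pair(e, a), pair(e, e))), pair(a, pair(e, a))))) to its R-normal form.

a

1. g(b, g(a, pair(pair(pair(b, pair(a, e)), pair(pair(e, a), pair(e, e))), pair(a, pair(e, a)))))  →  g(a, pair(pair(pair(b, pair(a, e)), pair(pair(e, a), pair(e, e))), pair(a, pair(e, a))))   [R3 at ε]
2. g(a, pair(pair(pair(b, pair(a, e)), pair(pair(e, a), pair(e, e))), pair(a, pair(e, a))))  →  a   [R4 at ε]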